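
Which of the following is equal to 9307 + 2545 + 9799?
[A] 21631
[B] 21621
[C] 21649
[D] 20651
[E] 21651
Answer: E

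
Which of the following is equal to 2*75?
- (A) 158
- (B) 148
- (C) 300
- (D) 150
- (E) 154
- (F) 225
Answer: D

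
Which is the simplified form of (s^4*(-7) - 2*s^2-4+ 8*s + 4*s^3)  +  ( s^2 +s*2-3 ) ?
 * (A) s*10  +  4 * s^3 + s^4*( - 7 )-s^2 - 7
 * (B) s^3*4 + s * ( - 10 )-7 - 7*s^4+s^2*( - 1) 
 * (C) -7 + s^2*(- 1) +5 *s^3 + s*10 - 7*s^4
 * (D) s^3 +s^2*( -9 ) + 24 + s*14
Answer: A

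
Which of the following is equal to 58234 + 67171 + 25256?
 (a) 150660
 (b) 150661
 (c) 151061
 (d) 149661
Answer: b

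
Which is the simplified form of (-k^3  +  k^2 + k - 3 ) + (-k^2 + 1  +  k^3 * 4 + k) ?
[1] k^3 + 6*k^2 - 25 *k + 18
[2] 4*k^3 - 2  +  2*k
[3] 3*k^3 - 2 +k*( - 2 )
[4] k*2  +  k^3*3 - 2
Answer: 4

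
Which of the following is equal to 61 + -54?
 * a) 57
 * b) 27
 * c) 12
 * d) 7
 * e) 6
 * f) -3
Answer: d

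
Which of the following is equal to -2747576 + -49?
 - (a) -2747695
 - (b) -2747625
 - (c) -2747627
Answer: b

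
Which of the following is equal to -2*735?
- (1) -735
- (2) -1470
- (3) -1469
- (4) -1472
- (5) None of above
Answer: 2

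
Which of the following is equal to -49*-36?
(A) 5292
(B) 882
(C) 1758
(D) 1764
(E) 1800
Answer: D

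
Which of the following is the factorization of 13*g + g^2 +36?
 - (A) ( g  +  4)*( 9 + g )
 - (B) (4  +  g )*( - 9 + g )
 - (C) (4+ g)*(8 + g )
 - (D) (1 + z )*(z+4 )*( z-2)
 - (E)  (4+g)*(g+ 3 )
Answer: A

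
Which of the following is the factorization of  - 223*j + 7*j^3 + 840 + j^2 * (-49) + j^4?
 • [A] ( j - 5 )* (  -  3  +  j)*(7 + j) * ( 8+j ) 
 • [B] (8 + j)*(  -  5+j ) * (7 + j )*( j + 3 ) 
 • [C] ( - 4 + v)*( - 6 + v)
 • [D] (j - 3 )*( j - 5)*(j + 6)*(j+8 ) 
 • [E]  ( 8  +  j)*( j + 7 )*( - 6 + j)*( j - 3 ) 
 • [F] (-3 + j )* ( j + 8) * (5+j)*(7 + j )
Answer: A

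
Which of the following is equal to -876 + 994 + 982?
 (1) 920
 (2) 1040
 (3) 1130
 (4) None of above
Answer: 4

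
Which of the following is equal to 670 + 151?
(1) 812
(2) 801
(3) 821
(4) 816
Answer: 3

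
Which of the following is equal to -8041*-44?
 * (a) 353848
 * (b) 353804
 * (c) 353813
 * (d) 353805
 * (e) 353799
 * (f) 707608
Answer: b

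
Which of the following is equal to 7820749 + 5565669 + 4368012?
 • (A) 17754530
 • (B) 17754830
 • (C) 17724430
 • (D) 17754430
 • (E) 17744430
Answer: D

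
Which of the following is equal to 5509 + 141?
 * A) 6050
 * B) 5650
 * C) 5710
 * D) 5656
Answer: B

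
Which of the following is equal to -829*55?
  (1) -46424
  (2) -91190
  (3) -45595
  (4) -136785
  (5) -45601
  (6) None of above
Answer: 3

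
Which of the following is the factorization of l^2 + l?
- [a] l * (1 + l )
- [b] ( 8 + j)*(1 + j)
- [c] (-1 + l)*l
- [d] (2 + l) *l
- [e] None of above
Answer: a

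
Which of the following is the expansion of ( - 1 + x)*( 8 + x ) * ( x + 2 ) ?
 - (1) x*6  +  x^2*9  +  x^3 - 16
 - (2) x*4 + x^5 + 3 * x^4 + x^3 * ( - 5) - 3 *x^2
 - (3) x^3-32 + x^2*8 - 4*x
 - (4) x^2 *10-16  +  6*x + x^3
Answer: 1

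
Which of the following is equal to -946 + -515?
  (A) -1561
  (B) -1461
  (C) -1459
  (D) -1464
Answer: B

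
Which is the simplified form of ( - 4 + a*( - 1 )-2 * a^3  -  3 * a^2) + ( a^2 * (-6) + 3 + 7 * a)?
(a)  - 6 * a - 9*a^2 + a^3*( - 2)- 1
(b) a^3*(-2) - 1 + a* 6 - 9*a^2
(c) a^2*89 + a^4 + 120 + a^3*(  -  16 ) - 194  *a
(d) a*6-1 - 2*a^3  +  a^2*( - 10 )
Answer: b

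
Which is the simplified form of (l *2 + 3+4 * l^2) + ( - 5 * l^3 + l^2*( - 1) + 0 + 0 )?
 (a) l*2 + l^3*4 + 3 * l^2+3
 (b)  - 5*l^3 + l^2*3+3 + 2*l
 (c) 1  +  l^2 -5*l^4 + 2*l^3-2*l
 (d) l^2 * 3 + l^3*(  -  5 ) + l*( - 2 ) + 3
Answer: b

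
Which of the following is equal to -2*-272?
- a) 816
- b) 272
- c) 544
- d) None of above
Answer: c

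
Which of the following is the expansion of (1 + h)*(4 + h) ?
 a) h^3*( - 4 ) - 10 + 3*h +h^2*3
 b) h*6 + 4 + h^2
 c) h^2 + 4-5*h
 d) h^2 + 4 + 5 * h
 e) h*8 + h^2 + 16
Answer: d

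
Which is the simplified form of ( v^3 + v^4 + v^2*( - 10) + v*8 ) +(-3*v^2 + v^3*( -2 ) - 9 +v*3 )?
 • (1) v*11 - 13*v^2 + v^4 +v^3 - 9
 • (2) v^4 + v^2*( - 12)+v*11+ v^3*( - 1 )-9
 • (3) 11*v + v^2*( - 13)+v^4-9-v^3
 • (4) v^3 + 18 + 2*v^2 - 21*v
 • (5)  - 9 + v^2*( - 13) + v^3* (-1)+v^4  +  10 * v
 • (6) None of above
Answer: 3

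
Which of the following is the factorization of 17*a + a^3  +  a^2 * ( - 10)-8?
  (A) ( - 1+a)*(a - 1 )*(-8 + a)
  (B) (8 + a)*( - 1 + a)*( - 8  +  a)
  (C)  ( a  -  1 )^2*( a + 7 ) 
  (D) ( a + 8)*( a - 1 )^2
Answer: A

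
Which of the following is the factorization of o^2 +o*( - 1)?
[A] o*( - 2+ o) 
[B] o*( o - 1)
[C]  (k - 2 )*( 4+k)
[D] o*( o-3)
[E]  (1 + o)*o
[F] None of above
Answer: B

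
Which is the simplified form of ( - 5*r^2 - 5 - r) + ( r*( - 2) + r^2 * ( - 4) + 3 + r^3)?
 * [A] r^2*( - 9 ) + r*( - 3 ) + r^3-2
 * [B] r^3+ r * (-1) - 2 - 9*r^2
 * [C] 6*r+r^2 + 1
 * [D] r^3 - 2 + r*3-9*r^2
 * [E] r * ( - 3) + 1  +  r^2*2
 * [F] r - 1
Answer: A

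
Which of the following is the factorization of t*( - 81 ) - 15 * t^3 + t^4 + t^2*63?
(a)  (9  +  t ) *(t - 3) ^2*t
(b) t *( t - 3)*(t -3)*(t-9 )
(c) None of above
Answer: b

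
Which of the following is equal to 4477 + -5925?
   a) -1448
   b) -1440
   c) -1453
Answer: a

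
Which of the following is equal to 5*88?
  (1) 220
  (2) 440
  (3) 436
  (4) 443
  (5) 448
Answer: 2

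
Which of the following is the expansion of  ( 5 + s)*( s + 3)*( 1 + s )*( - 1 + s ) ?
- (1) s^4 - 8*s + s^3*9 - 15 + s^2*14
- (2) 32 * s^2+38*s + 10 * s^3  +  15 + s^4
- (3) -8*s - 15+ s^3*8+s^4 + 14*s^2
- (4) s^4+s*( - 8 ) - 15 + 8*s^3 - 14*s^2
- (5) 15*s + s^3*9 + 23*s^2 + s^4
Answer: 3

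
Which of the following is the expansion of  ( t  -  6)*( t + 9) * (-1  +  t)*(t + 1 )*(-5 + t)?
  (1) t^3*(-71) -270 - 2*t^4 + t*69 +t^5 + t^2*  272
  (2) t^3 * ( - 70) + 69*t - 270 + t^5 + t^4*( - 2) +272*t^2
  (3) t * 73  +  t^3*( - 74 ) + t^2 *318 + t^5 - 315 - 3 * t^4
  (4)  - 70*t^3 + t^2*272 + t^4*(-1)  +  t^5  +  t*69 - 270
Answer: 2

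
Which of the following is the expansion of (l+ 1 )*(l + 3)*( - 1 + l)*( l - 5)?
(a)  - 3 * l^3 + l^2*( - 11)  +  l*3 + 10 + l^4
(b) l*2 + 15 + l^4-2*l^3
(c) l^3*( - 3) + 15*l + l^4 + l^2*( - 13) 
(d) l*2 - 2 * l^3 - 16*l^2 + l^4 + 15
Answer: d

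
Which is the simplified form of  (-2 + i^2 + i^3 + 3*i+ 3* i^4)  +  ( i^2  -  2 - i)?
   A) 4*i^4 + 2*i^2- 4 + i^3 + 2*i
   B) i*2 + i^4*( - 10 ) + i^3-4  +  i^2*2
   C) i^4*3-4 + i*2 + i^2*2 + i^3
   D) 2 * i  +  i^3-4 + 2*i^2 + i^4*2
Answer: C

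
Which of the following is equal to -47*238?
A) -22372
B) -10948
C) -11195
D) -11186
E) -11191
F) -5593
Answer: D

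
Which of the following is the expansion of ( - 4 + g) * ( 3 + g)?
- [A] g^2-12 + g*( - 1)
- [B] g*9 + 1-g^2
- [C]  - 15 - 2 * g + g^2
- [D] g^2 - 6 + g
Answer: A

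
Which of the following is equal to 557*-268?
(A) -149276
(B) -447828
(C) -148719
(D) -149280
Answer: A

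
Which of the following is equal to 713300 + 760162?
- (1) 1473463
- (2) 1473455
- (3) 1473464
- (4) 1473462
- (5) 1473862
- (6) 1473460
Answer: 4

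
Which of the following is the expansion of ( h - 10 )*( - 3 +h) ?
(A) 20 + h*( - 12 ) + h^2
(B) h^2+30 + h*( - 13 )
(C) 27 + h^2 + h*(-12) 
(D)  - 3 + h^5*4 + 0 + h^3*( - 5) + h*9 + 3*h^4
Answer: B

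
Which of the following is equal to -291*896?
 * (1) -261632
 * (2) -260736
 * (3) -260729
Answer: 2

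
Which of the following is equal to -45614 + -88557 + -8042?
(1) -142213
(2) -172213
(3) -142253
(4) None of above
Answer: 1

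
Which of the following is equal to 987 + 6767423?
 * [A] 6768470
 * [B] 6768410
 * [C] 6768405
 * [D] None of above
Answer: B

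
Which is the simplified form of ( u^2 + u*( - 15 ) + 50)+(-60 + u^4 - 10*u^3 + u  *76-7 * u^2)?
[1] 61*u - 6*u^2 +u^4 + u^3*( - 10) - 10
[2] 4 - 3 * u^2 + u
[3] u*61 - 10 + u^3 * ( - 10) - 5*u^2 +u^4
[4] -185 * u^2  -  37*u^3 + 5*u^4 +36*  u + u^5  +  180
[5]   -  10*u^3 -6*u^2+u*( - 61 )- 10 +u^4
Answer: 1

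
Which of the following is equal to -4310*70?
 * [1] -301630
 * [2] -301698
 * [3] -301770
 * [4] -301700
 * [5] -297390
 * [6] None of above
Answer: 4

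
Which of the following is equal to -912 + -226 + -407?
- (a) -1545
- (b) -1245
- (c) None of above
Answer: a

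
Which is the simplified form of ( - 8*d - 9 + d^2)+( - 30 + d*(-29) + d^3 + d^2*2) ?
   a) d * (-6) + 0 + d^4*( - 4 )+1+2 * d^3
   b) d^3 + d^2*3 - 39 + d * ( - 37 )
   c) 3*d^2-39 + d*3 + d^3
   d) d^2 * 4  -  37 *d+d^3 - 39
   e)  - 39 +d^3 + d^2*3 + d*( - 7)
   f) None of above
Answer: b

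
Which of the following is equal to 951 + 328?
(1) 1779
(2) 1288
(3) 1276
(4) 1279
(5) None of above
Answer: 4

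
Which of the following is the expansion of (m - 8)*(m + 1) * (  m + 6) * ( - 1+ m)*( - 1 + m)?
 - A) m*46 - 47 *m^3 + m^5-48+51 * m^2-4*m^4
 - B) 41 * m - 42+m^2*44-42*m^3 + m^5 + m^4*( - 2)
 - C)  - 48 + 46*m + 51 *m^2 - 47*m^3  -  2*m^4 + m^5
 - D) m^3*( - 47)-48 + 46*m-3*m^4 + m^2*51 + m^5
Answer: D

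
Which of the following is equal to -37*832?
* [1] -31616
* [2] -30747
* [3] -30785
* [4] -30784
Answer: 4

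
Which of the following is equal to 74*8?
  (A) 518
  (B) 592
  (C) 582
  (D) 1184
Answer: B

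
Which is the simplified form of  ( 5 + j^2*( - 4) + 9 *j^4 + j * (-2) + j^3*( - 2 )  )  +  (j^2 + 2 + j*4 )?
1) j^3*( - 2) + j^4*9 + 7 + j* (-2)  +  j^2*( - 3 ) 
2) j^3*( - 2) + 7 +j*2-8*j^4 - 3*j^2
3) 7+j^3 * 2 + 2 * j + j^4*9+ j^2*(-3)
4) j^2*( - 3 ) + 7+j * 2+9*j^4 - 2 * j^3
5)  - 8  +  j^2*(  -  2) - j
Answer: 4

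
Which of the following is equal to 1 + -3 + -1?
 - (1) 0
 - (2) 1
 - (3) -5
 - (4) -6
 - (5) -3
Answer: 5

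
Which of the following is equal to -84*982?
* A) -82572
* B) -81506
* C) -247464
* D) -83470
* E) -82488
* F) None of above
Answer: E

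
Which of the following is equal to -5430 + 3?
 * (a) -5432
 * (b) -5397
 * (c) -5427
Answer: c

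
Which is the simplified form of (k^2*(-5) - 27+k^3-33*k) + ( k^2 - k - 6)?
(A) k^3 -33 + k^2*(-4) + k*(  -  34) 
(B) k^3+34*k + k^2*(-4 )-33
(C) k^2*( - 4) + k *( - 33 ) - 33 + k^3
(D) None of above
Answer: A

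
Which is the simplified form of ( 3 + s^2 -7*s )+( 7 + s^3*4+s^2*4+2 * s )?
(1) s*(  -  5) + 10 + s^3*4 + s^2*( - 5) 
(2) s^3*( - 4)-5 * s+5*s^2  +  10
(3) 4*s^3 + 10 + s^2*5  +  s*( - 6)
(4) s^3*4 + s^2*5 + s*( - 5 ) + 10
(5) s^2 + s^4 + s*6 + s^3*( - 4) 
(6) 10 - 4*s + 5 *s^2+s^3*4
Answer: 4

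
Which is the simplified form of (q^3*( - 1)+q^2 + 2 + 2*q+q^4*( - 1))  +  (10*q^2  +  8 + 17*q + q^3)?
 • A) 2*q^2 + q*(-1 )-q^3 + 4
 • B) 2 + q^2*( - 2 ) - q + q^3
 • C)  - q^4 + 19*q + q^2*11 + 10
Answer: C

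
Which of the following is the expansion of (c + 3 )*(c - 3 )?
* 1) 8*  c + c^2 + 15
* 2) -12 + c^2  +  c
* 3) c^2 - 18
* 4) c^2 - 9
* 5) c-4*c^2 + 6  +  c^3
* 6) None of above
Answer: 4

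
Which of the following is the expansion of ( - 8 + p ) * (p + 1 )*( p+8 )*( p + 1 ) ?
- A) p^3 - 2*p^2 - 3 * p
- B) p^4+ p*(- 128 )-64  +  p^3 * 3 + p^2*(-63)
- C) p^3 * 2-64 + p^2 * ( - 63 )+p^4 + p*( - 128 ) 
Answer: C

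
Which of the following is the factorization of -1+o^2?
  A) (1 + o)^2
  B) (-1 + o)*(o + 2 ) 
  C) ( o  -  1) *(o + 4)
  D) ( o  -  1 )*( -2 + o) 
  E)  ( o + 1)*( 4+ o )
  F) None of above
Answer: F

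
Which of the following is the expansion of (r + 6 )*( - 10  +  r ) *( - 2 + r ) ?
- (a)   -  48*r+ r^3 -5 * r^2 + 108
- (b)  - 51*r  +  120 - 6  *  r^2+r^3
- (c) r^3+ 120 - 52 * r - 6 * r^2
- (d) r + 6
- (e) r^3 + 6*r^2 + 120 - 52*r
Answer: c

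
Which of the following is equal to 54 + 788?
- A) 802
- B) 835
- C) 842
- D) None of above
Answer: C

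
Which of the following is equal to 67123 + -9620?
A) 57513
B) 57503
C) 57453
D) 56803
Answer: B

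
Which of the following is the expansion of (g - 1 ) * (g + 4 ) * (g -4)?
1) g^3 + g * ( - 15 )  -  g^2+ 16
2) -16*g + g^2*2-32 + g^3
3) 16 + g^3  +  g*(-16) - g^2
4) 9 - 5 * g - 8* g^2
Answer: 3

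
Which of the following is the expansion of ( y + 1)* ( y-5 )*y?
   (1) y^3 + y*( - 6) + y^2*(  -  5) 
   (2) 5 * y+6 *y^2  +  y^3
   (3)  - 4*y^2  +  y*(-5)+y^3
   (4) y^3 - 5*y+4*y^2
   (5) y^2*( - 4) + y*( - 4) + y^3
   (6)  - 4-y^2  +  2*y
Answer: 3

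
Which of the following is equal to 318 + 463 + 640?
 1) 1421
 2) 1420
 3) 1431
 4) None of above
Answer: 1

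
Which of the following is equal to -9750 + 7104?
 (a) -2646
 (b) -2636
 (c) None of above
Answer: a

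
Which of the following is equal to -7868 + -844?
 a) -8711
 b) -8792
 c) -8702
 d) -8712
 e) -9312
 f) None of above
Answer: d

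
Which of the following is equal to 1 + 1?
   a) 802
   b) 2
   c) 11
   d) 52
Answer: b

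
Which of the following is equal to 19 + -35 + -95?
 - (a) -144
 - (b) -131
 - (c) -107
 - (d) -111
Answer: d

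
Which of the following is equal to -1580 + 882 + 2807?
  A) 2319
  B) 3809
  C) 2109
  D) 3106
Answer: C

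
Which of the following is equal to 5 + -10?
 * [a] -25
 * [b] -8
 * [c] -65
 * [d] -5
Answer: d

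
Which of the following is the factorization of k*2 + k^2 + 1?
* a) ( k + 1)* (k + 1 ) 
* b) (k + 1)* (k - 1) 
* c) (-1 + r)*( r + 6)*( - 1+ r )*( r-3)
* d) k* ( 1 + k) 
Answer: a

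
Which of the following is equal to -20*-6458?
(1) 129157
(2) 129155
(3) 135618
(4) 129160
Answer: 4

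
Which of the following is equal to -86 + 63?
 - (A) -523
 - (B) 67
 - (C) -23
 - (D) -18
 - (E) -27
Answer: C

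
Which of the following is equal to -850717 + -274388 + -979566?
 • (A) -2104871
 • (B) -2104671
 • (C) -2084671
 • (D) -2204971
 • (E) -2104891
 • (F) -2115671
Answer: B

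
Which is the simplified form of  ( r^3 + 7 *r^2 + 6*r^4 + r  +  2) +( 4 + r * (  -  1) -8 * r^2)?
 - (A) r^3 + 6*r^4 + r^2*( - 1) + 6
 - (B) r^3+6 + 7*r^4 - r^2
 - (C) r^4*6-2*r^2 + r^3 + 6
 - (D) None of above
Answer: A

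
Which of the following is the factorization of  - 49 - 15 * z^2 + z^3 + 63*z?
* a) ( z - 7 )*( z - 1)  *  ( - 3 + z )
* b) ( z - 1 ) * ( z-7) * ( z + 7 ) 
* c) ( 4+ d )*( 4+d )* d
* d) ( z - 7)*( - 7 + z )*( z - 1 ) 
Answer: d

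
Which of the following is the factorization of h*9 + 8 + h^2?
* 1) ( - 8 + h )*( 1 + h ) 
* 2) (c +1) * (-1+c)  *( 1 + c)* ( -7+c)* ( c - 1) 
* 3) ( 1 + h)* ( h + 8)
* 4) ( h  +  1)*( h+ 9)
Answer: 3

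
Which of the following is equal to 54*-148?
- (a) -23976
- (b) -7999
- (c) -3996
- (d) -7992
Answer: d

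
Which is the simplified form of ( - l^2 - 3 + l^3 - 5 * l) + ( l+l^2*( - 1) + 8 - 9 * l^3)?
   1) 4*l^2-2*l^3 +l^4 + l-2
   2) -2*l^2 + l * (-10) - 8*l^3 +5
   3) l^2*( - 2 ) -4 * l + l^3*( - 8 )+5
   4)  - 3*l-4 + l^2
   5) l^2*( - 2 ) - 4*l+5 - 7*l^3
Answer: 3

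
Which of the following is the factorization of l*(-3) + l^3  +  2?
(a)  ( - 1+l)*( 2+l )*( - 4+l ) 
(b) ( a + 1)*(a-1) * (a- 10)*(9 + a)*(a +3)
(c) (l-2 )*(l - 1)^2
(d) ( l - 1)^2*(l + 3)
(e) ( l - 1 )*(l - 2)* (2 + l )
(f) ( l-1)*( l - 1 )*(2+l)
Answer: f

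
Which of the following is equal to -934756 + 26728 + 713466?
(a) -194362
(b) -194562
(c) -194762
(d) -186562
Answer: b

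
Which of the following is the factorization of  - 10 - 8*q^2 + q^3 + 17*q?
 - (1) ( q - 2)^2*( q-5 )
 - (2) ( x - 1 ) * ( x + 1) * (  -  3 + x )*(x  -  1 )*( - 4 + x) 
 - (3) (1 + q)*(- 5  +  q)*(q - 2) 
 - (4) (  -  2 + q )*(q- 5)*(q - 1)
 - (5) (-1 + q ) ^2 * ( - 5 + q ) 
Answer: 4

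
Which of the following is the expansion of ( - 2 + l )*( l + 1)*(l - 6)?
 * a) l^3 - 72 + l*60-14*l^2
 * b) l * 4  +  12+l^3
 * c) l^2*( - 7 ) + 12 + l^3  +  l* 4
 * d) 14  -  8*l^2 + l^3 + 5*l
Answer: c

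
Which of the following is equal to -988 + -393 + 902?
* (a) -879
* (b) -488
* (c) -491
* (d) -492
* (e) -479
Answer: e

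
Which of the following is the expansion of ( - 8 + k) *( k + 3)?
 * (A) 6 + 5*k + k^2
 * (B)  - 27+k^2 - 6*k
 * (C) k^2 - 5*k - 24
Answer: C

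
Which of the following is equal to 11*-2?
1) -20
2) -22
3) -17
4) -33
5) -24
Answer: 2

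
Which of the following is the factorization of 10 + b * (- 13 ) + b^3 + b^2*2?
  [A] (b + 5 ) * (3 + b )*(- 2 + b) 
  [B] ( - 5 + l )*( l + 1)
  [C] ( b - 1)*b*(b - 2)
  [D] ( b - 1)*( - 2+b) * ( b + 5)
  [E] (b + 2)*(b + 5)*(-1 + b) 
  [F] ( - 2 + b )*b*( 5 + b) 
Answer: D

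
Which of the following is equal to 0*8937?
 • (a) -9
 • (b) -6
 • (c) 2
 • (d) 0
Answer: d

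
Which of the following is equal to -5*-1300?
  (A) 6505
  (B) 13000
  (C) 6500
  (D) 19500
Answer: C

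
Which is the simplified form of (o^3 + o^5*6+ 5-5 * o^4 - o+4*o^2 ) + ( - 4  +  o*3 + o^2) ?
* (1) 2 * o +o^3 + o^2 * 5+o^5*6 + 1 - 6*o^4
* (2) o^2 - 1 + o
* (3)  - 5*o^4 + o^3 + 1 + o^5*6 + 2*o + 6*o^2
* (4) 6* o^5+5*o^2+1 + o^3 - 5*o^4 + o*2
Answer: 4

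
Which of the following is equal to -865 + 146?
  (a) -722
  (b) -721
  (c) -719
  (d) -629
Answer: c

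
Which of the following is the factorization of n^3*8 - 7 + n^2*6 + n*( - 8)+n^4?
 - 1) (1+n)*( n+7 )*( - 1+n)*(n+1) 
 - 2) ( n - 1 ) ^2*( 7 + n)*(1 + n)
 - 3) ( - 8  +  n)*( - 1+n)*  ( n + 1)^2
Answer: 1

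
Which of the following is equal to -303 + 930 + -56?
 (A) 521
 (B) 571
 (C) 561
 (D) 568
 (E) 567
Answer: B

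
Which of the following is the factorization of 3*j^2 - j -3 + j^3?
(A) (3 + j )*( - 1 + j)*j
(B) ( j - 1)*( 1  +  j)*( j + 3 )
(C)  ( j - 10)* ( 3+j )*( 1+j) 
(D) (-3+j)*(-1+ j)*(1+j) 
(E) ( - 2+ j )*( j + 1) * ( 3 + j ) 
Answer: B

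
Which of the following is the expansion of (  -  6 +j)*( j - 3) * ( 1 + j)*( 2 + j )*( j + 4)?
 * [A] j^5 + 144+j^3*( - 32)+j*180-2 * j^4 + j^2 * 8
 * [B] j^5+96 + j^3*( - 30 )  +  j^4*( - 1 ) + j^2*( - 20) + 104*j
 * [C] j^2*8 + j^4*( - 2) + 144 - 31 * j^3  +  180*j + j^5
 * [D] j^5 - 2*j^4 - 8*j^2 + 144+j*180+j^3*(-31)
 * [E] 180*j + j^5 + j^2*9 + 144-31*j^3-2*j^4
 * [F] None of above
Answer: C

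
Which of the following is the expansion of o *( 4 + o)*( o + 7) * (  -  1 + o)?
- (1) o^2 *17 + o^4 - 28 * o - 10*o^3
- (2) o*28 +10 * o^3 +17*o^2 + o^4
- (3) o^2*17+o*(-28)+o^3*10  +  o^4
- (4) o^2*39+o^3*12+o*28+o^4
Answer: 3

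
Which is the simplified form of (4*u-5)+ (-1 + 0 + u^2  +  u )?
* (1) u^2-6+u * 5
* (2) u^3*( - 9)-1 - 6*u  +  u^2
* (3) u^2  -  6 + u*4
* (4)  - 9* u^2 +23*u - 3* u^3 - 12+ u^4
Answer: 1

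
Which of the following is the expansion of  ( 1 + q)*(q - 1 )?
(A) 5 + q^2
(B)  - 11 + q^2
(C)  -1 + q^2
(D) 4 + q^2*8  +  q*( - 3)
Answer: C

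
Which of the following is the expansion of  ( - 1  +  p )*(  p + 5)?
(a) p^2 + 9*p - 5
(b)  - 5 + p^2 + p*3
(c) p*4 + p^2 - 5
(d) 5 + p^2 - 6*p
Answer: c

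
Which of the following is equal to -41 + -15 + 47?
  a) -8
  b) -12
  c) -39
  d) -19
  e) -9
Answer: e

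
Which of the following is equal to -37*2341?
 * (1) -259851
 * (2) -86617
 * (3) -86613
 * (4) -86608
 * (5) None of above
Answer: 2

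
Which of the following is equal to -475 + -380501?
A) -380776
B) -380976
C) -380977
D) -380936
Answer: B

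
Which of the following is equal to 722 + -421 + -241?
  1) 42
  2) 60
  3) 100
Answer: 2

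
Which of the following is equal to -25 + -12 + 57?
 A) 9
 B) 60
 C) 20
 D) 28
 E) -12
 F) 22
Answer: C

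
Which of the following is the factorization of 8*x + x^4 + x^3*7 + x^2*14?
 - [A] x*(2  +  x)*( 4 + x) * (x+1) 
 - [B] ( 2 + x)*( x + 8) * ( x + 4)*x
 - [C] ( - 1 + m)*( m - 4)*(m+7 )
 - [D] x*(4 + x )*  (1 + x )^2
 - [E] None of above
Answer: A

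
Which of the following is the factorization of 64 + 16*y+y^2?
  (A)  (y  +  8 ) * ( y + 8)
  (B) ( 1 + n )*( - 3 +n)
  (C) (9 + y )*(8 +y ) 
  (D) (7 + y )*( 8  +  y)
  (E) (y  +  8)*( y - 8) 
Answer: A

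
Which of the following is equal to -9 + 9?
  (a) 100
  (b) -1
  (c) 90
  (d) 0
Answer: d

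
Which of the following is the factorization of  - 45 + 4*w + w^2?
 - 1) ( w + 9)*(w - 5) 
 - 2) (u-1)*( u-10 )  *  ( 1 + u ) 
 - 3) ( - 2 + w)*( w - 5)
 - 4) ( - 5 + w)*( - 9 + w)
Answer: 1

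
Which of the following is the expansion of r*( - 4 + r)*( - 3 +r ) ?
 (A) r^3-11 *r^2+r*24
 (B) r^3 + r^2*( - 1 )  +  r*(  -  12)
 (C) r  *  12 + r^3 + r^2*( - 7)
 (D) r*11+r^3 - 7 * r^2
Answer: C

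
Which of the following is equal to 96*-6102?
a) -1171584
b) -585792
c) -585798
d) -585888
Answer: b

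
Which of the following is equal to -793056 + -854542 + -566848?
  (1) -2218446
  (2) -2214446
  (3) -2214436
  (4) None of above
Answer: 2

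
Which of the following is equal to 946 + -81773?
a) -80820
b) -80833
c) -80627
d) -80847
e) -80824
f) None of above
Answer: f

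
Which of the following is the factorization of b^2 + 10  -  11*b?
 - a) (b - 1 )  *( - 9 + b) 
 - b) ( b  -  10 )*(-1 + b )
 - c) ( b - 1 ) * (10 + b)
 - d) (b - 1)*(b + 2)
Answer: b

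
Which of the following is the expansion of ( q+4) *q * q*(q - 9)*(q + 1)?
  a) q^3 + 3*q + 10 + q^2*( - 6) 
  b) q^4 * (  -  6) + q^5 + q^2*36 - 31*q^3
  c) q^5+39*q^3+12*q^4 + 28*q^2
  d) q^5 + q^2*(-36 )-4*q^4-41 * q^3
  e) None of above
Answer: d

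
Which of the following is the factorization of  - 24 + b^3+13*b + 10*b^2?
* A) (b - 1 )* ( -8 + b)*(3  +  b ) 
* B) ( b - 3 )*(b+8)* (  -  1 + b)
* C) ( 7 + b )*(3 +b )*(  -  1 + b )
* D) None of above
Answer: D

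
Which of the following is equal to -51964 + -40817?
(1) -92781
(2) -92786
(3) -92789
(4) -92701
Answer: 1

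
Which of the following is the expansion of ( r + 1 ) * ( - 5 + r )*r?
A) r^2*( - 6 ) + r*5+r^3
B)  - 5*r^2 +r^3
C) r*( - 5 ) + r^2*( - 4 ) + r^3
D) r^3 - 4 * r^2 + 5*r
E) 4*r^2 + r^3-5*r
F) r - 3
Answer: C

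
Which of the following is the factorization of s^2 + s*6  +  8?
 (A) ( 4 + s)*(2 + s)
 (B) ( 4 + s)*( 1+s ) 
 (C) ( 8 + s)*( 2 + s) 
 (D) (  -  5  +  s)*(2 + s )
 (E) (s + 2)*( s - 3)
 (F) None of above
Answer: A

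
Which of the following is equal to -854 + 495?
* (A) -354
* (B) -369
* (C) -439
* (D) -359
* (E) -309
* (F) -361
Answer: D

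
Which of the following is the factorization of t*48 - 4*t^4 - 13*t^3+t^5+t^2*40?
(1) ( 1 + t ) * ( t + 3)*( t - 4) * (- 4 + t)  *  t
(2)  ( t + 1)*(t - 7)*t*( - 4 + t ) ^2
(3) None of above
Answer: 1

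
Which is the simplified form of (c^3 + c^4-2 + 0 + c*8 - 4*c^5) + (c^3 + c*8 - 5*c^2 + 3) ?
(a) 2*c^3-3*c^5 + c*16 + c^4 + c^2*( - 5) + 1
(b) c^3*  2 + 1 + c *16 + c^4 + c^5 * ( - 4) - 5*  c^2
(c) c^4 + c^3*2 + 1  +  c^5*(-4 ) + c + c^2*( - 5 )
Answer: b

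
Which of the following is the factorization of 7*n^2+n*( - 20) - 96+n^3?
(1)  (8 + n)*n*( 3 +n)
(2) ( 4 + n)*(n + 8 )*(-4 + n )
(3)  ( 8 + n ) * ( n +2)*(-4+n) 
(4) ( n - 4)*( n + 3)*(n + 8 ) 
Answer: 4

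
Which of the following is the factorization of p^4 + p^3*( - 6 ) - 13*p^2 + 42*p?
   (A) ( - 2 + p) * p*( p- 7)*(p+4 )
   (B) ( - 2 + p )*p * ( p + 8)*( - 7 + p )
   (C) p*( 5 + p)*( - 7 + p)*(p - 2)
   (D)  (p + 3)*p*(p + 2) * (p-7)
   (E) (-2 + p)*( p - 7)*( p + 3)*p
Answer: E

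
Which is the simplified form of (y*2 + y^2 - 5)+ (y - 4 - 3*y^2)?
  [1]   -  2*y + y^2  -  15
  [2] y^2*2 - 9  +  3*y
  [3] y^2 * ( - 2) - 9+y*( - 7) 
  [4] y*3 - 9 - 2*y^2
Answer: 4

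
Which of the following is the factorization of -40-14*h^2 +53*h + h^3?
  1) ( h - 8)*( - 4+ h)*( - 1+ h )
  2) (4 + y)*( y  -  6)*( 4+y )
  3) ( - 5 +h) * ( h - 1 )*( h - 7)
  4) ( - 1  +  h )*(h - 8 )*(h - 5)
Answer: 4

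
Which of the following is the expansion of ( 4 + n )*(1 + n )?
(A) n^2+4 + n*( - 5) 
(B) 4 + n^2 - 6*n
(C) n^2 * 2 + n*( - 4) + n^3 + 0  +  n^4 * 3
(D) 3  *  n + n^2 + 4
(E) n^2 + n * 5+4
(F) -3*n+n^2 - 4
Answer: E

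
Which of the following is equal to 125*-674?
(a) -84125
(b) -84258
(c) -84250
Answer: c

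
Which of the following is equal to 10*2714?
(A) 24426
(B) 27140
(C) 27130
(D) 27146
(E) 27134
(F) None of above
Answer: B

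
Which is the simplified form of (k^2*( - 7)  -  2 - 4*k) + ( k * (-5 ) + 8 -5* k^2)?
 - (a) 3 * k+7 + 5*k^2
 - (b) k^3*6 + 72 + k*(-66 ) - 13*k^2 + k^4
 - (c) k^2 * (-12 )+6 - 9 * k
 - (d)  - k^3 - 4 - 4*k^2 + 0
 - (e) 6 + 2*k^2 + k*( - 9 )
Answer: c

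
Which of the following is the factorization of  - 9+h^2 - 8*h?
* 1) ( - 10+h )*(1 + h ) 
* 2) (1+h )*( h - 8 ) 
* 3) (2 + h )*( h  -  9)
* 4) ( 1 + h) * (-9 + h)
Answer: 4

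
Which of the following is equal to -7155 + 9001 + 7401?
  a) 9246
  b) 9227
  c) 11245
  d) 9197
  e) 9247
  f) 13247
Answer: e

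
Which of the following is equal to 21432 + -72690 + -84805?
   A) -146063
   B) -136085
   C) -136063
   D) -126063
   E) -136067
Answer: C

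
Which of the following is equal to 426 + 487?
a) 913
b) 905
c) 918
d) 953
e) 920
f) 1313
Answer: a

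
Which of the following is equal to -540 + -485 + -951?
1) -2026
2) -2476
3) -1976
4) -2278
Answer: 3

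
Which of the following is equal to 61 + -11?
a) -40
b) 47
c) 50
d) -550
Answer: c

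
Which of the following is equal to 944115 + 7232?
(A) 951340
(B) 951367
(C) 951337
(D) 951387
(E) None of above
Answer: E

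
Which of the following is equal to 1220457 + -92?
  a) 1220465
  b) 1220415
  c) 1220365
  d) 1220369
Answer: c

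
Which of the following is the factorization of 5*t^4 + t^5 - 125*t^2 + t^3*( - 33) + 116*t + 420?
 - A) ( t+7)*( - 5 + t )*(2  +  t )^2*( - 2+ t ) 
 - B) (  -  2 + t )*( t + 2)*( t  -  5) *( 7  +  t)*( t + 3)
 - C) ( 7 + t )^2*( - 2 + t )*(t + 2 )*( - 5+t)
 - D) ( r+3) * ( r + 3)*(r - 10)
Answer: B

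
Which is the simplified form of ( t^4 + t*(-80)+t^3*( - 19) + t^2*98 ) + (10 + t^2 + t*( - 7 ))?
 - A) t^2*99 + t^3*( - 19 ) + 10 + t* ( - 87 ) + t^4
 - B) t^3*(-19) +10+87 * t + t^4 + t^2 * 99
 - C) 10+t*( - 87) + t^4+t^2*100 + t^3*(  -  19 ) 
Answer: A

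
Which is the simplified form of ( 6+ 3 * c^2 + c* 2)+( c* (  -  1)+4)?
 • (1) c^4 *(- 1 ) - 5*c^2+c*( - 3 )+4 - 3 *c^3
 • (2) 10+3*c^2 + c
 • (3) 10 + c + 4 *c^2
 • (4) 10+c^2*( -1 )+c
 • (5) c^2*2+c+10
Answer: 2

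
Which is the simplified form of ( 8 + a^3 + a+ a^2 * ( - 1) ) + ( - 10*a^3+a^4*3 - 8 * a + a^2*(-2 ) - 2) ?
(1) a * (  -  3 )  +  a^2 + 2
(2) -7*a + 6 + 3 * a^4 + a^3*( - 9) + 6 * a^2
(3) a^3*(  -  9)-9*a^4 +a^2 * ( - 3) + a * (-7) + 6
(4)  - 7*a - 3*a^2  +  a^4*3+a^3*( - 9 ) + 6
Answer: 4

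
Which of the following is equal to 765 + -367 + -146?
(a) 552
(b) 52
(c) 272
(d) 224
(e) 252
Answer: e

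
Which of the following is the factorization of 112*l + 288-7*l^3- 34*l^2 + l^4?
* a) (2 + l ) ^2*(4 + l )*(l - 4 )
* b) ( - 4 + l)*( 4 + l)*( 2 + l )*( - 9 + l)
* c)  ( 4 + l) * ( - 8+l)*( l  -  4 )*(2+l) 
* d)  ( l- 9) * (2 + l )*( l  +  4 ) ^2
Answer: b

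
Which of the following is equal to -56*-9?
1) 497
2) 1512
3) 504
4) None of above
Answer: 3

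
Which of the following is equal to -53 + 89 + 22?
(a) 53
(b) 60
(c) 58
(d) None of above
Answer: c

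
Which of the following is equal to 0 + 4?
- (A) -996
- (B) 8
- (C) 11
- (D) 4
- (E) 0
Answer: D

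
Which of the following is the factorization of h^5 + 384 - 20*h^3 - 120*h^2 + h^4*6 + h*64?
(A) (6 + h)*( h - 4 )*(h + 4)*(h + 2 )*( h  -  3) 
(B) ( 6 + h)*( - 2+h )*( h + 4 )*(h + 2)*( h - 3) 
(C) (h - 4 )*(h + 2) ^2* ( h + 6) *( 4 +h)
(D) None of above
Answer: D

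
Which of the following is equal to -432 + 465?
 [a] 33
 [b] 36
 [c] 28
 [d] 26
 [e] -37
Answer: a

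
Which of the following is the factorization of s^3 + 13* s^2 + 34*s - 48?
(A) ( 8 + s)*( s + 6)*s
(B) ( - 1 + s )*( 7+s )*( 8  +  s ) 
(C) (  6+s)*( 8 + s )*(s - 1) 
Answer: C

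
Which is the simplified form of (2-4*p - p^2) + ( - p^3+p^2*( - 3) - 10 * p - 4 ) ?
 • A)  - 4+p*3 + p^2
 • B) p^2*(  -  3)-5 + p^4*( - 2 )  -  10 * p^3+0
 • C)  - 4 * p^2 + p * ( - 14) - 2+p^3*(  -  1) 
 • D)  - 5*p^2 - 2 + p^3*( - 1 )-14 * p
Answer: C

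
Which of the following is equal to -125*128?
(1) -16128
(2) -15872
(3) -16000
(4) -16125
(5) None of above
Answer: 3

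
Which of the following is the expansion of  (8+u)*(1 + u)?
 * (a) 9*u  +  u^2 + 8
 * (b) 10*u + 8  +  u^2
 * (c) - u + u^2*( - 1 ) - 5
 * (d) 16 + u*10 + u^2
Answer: a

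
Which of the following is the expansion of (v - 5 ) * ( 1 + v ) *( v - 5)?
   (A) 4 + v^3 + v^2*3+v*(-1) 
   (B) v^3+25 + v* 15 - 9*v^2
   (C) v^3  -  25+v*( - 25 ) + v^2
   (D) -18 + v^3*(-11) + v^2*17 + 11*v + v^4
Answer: B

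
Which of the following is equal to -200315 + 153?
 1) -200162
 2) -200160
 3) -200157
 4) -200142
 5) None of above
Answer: 1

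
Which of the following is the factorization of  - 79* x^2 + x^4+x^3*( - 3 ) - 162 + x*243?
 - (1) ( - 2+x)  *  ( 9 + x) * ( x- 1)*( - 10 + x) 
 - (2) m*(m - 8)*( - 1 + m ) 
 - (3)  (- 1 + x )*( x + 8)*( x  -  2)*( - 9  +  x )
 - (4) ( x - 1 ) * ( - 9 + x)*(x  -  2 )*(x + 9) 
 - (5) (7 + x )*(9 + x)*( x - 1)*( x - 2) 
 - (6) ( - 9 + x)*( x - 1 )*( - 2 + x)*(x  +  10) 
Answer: 4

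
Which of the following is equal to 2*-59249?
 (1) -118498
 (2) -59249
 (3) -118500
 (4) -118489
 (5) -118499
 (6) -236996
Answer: 1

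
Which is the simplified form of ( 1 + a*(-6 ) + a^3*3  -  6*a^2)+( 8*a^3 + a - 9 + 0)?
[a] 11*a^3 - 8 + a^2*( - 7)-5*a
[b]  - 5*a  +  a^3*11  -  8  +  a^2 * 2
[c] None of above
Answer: c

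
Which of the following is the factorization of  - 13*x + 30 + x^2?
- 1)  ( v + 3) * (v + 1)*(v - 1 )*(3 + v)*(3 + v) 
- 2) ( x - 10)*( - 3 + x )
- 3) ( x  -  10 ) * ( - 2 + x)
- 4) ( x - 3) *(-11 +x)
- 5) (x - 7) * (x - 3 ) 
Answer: 2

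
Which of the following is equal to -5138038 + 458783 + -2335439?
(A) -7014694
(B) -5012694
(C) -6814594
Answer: A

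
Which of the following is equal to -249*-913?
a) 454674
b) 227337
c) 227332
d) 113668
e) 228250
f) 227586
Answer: b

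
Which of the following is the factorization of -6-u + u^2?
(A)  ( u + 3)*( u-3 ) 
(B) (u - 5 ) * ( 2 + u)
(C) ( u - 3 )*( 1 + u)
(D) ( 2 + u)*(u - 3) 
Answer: D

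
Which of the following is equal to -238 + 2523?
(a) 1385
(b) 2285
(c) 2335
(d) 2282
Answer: b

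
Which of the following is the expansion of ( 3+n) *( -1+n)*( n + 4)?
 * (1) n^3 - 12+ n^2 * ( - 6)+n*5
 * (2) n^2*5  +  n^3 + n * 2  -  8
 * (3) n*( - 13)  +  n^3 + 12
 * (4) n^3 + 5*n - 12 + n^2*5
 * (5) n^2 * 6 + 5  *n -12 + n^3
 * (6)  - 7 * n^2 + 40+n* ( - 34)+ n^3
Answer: 5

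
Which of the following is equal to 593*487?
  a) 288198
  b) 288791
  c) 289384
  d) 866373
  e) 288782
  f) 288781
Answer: b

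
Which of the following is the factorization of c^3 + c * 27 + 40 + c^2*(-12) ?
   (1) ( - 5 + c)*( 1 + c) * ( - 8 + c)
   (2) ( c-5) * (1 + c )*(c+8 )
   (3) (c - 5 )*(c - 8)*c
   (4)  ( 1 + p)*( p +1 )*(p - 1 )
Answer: 1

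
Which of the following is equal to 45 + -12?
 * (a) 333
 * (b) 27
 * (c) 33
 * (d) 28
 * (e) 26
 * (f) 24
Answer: c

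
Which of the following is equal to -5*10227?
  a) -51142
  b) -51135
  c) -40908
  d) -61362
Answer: b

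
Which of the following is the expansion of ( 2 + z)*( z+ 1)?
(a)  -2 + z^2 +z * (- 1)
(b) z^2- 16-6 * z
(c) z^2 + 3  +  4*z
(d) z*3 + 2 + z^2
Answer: d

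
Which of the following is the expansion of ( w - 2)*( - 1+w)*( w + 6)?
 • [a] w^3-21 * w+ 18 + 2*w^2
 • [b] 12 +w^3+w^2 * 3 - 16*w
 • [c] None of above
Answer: b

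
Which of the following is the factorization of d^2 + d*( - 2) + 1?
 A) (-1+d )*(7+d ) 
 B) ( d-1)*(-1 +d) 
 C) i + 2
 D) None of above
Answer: B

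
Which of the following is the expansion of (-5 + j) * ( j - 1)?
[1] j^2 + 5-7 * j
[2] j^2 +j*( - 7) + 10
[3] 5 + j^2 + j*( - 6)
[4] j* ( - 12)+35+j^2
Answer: 3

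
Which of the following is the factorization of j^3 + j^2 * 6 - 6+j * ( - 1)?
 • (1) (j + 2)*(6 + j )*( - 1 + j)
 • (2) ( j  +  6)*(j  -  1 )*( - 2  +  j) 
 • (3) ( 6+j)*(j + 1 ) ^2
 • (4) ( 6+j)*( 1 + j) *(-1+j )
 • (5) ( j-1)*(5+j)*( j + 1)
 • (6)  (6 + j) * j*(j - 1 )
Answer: 4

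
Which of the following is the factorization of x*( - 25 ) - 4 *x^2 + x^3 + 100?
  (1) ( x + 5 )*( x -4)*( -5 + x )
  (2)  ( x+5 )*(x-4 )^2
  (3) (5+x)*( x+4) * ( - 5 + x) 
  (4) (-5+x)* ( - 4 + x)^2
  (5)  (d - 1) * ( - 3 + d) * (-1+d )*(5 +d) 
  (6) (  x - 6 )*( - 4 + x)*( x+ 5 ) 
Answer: 1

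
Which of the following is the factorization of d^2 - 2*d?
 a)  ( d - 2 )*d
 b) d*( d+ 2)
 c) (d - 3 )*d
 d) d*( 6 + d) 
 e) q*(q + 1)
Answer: a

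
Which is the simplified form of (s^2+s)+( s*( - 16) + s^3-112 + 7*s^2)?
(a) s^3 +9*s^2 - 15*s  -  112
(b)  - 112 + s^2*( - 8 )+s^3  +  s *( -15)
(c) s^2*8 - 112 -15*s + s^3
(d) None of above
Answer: c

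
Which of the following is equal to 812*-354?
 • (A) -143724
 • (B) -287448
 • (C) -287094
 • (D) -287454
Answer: B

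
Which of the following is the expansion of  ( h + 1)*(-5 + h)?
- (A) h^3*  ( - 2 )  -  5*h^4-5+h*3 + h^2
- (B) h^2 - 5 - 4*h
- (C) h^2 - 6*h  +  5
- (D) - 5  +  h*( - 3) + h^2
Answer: B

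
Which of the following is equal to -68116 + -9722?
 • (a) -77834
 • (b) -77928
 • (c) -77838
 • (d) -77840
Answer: c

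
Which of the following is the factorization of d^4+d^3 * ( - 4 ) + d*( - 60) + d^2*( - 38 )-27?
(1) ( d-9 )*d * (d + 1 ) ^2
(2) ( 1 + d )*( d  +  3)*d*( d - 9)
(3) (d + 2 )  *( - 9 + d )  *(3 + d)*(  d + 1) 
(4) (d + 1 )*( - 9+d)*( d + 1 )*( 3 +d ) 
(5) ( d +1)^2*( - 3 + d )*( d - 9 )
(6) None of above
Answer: 4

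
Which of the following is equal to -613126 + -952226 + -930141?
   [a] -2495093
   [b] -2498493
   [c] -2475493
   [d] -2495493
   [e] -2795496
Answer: d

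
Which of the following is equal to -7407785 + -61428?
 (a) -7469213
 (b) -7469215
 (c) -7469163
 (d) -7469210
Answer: a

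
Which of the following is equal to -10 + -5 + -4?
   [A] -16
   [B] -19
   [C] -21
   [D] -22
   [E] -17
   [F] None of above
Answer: B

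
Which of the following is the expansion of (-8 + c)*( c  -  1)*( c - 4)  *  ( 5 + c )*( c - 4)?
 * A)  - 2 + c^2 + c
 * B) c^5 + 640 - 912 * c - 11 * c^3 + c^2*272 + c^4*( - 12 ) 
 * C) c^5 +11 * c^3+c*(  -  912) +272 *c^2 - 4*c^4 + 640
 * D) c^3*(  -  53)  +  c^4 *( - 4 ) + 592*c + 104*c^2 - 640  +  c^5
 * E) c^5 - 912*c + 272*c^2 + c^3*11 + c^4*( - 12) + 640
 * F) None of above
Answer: E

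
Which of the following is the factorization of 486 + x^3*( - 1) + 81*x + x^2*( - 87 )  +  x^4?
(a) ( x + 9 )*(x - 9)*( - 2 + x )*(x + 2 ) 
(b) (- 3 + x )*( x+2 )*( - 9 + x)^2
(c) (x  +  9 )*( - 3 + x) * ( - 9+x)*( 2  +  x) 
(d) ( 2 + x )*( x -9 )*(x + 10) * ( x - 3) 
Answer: c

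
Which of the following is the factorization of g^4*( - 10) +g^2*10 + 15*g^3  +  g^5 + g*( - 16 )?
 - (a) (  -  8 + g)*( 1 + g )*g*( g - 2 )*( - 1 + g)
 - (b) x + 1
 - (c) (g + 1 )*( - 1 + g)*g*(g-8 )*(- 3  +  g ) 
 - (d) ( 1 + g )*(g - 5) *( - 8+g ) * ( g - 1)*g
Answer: a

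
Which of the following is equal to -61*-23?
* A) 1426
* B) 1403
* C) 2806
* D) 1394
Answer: B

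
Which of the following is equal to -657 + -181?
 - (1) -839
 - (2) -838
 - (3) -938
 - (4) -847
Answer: 2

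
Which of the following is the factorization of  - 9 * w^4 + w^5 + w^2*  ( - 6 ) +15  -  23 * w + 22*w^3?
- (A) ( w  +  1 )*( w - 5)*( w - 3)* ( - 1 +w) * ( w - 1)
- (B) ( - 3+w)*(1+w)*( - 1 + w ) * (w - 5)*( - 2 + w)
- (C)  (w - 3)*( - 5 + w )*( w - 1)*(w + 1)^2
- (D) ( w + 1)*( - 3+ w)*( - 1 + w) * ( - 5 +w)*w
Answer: A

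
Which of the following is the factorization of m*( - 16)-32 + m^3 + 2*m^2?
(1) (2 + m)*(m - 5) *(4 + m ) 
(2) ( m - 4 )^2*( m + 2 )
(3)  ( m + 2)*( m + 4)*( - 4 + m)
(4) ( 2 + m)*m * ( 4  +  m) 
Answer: 3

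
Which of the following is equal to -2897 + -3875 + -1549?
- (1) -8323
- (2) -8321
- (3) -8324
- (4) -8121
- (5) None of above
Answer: 2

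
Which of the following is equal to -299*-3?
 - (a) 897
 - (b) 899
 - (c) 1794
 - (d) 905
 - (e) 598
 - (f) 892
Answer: a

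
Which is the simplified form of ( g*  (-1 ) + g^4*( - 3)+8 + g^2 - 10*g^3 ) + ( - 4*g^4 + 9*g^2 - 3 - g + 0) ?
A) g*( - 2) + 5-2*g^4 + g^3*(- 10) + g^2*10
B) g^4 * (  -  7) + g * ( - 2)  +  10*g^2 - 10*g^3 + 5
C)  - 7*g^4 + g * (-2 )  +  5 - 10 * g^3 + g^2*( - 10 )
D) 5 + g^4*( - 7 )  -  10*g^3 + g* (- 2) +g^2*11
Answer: B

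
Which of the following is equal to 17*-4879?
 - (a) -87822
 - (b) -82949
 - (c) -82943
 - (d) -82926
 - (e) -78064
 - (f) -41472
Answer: c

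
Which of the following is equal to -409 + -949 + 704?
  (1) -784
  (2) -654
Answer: 2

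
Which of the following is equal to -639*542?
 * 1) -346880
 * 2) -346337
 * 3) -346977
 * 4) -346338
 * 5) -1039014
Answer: 4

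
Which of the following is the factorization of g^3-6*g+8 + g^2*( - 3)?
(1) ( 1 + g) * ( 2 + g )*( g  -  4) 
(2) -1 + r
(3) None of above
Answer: 3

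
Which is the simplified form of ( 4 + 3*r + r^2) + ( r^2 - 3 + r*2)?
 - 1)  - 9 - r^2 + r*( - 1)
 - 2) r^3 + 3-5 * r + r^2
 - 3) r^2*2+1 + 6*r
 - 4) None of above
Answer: 4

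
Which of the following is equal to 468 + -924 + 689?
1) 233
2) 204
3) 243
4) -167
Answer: 1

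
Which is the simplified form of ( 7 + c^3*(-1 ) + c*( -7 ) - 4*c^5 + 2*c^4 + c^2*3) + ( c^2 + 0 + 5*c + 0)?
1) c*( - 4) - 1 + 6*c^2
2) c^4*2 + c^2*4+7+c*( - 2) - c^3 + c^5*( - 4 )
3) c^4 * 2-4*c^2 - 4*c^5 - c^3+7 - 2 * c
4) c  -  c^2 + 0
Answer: 2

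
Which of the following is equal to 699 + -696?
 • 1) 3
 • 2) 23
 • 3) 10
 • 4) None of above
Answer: 1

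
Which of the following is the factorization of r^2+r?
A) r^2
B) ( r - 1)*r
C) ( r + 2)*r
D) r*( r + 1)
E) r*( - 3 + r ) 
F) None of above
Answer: D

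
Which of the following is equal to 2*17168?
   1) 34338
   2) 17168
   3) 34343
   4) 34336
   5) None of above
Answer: 4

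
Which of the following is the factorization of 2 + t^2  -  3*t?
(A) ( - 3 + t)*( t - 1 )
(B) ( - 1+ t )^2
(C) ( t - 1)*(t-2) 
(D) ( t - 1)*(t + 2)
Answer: C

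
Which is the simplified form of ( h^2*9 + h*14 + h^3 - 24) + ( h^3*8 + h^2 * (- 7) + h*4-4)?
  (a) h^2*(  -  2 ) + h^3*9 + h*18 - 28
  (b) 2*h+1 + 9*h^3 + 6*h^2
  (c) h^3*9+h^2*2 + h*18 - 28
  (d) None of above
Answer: c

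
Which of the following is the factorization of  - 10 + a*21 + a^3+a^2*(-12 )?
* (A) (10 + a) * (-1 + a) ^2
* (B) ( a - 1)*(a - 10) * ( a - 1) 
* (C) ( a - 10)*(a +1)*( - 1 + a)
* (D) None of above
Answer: B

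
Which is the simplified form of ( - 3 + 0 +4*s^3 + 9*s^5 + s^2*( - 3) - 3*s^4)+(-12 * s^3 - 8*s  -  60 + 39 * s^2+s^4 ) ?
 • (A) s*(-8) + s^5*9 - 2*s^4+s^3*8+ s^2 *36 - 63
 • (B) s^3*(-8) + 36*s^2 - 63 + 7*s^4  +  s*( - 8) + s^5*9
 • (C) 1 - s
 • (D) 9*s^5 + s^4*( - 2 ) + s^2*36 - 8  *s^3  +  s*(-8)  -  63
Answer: D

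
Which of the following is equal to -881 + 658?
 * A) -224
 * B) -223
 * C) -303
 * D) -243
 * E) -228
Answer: B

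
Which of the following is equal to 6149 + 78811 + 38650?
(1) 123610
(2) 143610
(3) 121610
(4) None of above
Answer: 1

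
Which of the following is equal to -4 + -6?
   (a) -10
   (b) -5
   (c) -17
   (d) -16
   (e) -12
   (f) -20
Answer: a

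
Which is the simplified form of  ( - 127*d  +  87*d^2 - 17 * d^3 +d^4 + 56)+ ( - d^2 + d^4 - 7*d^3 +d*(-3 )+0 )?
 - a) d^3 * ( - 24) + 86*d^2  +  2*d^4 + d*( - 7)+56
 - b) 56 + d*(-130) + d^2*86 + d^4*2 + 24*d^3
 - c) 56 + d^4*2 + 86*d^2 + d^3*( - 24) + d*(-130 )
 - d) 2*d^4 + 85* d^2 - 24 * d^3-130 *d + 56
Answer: c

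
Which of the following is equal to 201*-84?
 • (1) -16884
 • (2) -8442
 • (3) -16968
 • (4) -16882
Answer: 1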